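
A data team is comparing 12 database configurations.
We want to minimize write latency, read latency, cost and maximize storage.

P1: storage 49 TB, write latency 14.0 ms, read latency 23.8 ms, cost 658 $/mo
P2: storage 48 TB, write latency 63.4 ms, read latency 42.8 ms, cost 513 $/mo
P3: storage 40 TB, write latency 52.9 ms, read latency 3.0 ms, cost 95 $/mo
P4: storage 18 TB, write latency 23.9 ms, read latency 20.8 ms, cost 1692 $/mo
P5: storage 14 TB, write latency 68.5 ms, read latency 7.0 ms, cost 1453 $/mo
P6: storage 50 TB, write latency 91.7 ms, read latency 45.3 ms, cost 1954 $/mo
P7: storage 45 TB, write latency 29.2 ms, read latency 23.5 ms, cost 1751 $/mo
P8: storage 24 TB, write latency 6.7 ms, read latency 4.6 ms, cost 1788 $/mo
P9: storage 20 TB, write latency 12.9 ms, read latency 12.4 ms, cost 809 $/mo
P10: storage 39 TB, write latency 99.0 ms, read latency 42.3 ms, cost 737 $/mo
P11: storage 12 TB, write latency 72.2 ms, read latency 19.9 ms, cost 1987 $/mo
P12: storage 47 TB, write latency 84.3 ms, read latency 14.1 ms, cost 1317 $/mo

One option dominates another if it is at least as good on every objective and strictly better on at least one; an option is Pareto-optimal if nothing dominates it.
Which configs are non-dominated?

P1, P2, P3, P6, P7, P8, P9, P12

P1: not dominated.
P2: not dominated.
P3: not dominated (best read latency).
P4: dominated by P9 (storage 20≥18, write latency 12.9≤23.9, read latency 12.4≤20.8, cost 809≤1692).
P5: dominated by P3 (storage 40≥14, write latency 52.9≤68.5, read latency 3.0≤7.0, cost 95≤1453).
P6: not dominated (best storage).
P7: not dominated.
P8: not dominated (best write latency).
P9: not dominated.
P10: dominated by P1 (storage 49≥39, write latency 14.0≤99.0, read latency 23.8≤42.3, cost 658≤737).
P11: dominated by P3 (storage 40≥12, write latency 52.9≤72.2, read latency 3.0≤19.9, cost 95≤1987).
P12: not dominated.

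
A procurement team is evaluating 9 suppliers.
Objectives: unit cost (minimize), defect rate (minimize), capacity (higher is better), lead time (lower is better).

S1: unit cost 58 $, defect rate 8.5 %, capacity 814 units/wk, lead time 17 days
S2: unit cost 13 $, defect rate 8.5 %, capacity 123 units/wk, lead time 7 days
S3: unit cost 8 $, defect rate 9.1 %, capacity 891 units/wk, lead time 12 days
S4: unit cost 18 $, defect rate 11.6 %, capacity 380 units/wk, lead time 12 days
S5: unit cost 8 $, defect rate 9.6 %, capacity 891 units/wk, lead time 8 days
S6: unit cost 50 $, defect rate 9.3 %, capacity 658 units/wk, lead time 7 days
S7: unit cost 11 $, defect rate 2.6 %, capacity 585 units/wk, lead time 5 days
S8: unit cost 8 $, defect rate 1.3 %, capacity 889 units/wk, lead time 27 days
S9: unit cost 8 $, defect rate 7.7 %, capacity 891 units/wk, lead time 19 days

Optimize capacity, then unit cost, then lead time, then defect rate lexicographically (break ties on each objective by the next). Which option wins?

S5

First maximize capacity: best is 891, kept {S3, S5, S9}.
Then minimize unit cost: best is 8, kept {S3, S5, S9}.
Then minimize lead time: best is 8, kept {S5}.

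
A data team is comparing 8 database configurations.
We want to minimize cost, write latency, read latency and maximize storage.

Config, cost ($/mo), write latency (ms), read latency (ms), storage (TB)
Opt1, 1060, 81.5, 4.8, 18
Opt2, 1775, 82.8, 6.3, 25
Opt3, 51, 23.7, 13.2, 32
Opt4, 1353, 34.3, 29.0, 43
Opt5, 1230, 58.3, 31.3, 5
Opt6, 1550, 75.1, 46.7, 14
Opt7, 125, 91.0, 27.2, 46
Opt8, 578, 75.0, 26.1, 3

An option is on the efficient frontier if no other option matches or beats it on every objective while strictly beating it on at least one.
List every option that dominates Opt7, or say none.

none

Opt1: worse on cost (1060 vs 125).
Opt2: worse on cost (1775 vs 125).
Opt3: worse on storage (32 vs 46).
Opt4: worse on cost (1353 vs 125).
Opt5: worse on cost (1230 vs 125).
Opt6: worse on cost (1550 vs 125).
Opt8: worse on cost (578 vs 125).
No option dominates Opt7.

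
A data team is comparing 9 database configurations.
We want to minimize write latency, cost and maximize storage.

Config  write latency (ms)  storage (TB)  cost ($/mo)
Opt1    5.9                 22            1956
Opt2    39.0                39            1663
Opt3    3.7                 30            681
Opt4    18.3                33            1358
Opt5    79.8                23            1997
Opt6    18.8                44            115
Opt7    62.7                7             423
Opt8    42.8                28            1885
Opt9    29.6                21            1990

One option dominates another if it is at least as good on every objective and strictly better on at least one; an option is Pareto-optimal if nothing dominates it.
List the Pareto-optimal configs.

Opt3, Opt4, Opt6

Opt1: dominated by Opt3 (write latency 3.7≤5.9, storage 30≥22, cost 681≤1956).
Opt2: dominated by Opt6 (write latency 18.8≤39.0, storage 44≥39, cost 115≤1663).
Opt3: not dominated (best write latency).
Opt4: not dominated.
Opt5: dominated by Opt2 (write latency 39.0≤79.8, storage 39≥23, cost 1663≤1997).
Opt6: not dominated (best storage).
Opt7: dominated by Opt6 (write latency 18.8≤62.7, storage 44≥7, cost 115≤423).
Opt8: dominated by Opt2 (write latency 39.0≤42.8, storage 39≥28, cost 1663≤1885).
Opt9: dominated by Opt1 (write latency 5.9≤29.6, storage 22≥21, cost 1956≤1990).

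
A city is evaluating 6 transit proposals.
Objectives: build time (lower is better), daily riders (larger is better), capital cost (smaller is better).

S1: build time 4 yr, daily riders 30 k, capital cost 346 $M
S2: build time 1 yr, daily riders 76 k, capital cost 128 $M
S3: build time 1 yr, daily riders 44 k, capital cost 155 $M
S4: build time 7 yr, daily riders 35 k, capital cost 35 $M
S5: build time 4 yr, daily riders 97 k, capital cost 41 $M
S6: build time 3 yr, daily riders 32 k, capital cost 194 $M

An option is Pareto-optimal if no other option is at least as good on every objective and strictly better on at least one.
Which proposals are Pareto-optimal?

S1: dominated by S2 (build time 1≤4, daily riders 76≥30, capital cost 128≤346).
S2: not dominated.
S3: dominated by S2 (build time 1≤1, daily riders 76≥44, capital cost 128≤155).
S4: not dominated (best capital cost).
S5: not dominated (best daily riders).
S6: dominated by S2 (build time 1≤3, daily riders 76≥32, capital cost 128≤194).

S2, S4, S5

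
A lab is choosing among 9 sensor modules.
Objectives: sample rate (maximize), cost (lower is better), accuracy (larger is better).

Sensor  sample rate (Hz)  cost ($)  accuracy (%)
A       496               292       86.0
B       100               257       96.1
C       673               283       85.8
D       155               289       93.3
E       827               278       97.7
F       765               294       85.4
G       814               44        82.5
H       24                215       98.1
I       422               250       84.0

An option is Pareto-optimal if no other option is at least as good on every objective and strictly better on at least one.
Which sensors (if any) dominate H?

A: worse on cost (292 vs 215).
B: worse on cost (257 vs 215).
C: worse on cost (283 vs 215).
D: worse on cost (289 vs 215).
E: worse on cost (278 vs 215).
F: worse on cost (294 vs 215).
G: worse on accuracy (82.5 vs 98.1).
I: worse on cost (250 vs 215).
No option dominates H.

none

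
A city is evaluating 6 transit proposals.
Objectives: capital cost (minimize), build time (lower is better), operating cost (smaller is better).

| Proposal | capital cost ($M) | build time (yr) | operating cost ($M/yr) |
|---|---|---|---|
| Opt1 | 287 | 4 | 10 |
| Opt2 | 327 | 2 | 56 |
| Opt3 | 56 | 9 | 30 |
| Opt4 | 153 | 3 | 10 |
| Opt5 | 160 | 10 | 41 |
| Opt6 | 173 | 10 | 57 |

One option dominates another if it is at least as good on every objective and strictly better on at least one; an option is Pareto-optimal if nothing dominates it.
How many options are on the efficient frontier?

3

Opt1: dominated by Opt4 (capital cost 153≤287, build time 3≤4, operating cost 10≤10).
Opt2: not dominated (best build time).
Opt3: not dominated (best capital cost).
Opt4: not dominated.
Opt5: dominated by Opt3 (capital cost 56≤160, build time 9≤10, operating cost 30≤41).
Opt6: dominated by Opt3 (capital cost 56≤173, build time 9≤10, operating cost 30≤57).
Pareto-optimal: Opt2, Opt3, Opt4 → 3.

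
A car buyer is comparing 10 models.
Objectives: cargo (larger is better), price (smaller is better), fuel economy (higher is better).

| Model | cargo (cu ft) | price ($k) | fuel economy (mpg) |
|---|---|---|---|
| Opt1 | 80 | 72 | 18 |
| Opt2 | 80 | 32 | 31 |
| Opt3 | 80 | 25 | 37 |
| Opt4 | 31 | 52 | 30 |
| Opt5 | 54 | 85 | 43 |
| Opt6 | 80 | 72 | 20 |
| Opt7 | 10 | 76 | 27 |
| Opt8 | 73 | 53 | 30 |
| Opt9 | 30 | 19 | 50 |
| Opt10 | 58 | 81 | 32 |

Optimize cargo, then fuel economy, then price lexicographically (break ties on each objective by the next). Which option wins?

Opt3

First maximize cargo: best is 80, kept {Opt1, Opt2, Opt3, Opt6}.
Then maximize fuel economy: best is 37, kept {Opt3}.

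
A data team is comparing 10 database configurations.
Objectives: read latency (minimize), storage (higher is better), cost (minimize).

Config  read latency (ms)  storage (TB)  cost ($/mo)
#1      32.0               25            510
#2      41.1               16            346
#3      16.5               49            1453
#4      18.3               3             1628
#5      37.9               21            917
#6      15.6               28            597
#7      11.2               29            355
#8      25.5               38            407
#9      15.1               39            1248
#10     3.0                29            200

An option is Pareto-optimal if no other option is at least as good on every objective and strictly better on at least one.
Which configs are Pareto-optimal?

#3, #8, #9, #10

#1: dominated by #7 (read latency 11.2≤32.0, storage 29≥25, cost 355≤510).
#2: dominated by #10 (read latency 3.0≤41.1, storage 29≥16, cost 200≤346).
#3: not dominated (best storage).
#4: dominated by #3 (read latency 16.5≤18.3, storage 49≥3, cost 1453≤1628).
#5: dominated by #1 (read latency 32.0≤37.9, storage 25≥21, cost 510≤917).
#6: dominated by #7 (read latency 11.2≤15.6, storage 29≥28, cost 355≤597).
#7: dominated by #10 (read latency 3.0≤11.2, storage 29≥29, cost 200≤355).
#8: not dominated.
#9: not dominated.
#10: not dominated (best read latency).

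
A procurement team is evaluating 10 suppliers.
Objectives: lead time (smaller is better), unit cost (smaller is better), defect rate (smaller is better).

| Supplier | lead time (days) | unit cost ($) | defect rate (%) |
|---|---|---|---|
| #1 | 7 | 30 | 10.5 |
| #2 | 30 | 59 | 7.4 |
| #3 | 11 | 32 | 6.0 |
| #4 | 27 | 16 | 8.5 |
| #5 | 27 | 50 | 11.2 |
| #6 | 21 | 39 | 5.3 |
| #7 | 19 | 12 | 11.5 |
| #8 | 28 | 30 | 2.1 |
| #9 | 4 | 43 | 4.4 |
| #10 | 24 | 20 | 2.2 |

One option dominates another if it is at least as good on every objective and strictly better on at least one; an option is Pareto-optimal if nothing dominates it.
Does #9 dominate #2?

#9 vs #2: lead time 4≤30, unit cost 43≤59, defect rate 4.4≤7.4 — #9 is at least as good on every objective with at least one strict improvement.

Yes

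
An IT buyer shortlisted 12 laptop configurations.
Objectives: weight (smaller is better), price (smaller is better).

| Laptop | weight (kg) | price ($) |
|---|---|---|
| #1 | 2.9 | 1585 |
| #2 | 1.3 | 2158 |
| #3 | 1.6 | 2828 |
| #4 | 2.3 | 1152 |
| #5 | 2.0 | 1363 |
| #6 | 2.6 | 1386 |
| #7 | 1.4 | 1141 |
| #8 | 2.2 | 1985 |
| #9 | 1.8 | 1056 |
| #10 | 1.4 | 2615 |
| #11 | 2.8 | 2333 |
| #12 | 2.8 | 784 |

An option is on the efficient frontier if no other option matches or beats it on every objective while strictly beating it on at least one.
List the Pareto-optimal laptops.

#1: dominated by #4 (weight 2.3≤2.9, price 1152≤1585).
#2: not dominated (best weight).
#3: dominated by #2 (weight 1.3≤1.6, price 2158≤2828).
#4: dominated by #7 (weight 1.4≤2.3, price 1141≤1152).
#5: dominated by #7 (weight 1.4≤2.0, price 1141≤1363).
#6: dominated by #4 (weight 2.3≤2.6, price 1152≤1386).
#7: not dominated.
#8: dominated by #5 (weight 2.0≤2.2, price 1363≤1985).
#9: not dominated.
#10: dominated by #2 (weight 1.3≤1.4, price 2158≤2615).
#11: dominated by #2 (weight 1.3≤2.8, price 2158≤2333).
#12: not dominated (best price).

#2, #7, #9, #12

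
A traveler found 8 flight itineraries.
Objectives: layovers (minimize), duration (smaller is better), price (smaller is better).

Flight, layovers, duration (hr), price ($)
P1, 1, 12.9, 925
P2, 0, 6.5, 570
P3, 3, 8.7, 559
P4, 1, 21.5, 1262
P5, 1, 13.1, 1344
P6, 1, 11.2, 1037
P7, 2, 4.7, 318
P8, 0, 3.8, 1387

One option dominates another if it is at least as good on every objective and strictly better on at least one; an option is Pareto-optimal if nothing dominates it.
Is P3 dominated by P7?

P7 vs P3: layovers 2≤3, duration 4.7≤8.7, price 318≤559 — P7 is at least as good on every objective with at least one strict improvement.

Yes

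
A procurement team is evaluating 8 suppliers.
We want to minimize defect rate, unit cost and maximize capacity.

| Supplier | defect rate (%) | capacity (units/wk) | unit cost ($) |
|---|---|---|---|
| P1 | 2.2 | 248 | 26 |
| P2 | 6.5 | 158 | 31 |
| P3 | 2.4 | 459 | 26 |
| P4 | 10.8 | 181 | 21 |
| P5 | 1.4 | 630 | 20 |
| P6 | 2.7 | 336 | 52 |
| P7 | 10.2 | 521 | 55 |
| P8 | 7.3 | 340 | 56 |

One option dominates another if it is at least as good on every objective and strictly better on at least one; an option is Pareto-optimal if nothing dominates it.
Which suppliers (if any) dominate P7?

P5: defect rate 1.4≤10.2, capacity 630≥521, unit cost 20≤55 — dominates P7.
Others (P1, P2, P3, P4, P6, P8) are each worse than P7 on at least one objective.

P5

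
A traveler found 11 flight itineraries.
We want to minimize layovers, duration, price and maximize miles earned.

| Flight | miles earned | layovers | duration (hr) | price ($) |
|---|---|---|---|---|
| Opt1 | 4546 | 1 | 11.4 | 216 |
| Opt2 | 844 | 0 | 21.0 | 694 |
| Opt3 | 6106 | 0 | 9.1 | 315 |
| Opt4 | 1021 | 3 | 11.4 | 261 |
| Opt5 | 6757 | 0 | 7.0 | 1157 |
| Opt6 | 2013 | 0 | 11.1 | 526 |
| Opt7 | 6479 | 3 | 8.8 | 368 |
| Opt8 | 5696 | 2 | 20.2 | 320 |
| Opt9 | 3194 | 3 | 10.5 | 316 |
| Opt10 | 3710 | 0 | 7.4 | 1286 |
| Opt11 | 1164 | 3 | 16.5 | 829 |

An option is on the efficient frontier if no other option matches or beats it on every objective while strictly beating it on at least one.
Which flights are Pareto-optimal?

Opt1: not dominated (best price).
Opt2: dominated by Opt3 (miles earned 6106≥844, layovers 0≤0, duration 9.1≤21.0, price 315≤694).
Opt3: not dominated.
Opt4: dominated by Opt1 (miles earned 4546≥1021, layovers 1≤3, duration 11.4≤11.4, price 216≤261).
Opt5: not dominated (best miles earned).
Opt6: dominated by Opt3 (miles earned 6106≥2013, layovers 0≤0, duration 9.1≤11.1, price 315≤526).
Opt7: not dominated.
Opt8: dominated by Opt3 (miles earned 6106≥5696, layovers 0≤2, duration 9.1≤20.2, price 315≤320).
Opt9: dominated by Opt3 (miles earned 6106≥3194, layovers 0≤3, duration 9.1≤10.5, price 315≤316).
Opt10: dominated by Opt5 (miles earned 6757≥3710, layovers 0≤0, duration 7.0≤7.4, price 1157≤1286).
Opt11: dominated by Opt1 (miles earned 4546≥1164, layovers 1≤3, duration 11.4≤16.5, price 216≤829).

Opt1, Opt3, Opt5, Opt7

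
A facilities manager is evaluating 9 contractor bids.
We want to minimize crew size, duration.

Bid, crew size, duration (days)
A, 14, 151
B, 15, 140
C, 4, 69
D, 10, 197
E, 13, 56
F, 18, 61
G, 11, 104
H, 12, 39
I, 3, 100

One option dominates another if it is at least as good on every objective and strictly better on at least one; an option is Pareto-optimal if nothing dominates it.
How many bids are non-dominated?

3

A: dominated by C (crew size 4≤14, duration 69≤151).
B: dominated by C (crew size 4≤15, duration 69≤140).
C: not dominated.
D: dominated by C (crew size 4≤10, duration 69≤197).
E: dominated by H (crew size 12≤13, duration 39≤56).
F: dominated by E (crew size 13≤18, duration 56≤61).
G: dominated by C (crew size 4≤11, duration 69≤104).
H: not dominated (best duration).
I: not dominated (best crew size).
Pareto-optimal: C, H, I → 3.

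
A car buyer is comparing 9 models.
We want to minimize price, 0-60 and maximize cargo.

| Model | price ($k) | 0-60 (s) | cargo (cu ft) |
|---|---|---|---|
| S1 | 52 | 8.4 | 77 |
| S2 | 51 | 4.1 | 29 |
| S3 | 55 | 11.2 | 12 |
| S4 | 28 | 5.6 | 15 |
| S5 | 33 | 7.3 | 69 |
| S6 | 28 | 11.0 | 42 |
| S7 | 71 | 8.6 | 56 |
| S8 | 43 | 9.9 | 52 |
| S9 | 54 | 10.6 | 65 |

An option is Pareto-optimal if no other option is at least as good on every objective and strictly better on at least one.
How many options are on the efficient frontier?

5

S1: not dominated (best cargo).
S2: not dominated (best 0-60).
S3: dominated by S1 (price 52≤55, 0-60 8.4≤11.2, cargo 77≥12).
S4: not dominated.
S5: not dominated.
S6: not dominated.
S7: dominated by S1 (price 52≤71, 0-60 8.4≤8.6, cargo 77≥56).
S8: dominated by S5 (price 33≤43, 0-60 7.3≤9.9, cargo 69≥52).
S9: dominated by S1 (price 52≤54, 0-60 8.4≤10.6, cargo 77≥65).
Pareto-optimal: S1, S2, S4, S5, S6 → 5.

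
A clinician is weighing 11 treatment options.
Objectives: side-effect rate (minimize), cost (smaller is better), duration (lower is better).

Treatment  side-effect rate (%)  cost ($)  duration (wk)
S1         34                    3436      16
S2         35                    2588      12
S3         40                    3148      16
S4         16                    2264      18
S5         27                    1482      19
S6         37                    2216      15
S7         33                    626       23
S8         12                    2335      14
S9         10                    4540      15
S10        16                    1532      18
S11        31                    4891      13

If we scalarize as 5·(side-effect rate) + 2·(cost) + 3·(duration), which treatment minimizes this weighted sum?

S7

S1: 5·34 + 2·3436 + 3·16 = 7090
S2: 5·35 + 2·2588 + 3·12 = 5387
S3: 5·40 + 2·3148 + 3·16 = 6544
S4: 5·16 + 2·2264 + 3·18 = 4662
S5: 5·27 + 2·1482 + 3·19 = 3156
S6: 5·37 + 2·2216 + 3·15 = 4662
S7: 5·33 + 2·626 + 3·23 = 1486
S8: 5·12 + 2·2335 + 3·14 = 4772
S9: 5·10 + 2·4540 + 3·15 = 9175
S10: 5·16 + 2·1532 + 3·18 = 3198
S11: 5·31 + 2·4891 + 3·13 = 9976
Lowest: S7 at 1486.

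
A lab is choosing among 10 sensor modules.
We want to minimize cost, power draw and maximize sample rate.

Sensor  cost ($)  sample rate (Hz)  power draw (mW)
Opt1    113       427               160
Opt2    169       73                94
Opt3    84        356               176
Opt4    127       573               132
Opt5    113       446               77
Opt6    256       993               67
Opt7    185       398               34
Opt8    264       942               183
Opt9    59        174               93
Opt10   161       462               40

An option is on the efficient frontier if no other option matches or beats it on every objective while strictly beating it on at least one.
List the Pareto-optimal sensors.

Opt1: dominated by Opt5 (cost 113≤113, sample rate 446≥427, power draw 77≤160).
Opt2: dominated by Opt5 (cost 113≤169, sample rate 446≥73, power draw 77≤94).
Opt3: not dominated.
Opt4: not dominated.
Opt5: not dominated.
Opt6: not dominated (best sample rate).
Opt7: not dominated (best power draw).
Opt8: dominated by Opt6 (cost 256≤264, sample rate 993≥942, power draw 67≤183).
Opt9: not dominated (best cost).
Opt10: not dominated.

Opt3, Opt4, Opt5, Opt6, Opt7, Opt9, Opt10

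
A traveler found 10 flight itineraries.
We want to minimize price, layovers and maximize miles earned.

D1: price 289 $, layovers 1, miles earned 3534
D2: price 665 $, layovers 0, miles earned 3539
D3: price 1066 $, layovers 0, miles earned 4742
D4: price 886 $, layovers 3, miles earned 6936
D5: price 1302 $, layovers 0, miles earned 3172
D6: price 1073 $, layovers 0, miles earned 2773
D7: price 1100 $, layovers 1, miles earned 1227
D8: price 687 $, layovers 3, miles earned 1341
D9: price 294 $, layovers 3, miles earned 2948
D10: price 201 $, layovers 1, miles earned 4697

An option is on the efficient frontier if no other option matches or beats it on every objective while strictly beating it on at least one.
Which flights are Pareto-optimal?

D2, D3, D4, D10

D1: dominated by D10 (price 201≤289, layovers 1≤1, miles earned 4697≥3534).
D2: not dominated.
D3: not dominated.
D4: not dominated (best miles earned).
D5: dominated by D2 (price 665≤1302, layovers 0≤0, miles earned 3539≥3172).
D6: dominated by D2 (price 665≤1073, layovers 0≤0, miles earned 3539≥2773).
D7: dominated by D1 (price 289≤1100, layovers 1≤1, miles earned 3534≥1227).
D8: dominated by D1 (price 289≤687, layovers 1≤3, miles earned 3534≥1341).
D9: dominated by D1 (price 289≤294, layovers 1≤3, miles earned 3534≥2948).
D10: not dominated (best price).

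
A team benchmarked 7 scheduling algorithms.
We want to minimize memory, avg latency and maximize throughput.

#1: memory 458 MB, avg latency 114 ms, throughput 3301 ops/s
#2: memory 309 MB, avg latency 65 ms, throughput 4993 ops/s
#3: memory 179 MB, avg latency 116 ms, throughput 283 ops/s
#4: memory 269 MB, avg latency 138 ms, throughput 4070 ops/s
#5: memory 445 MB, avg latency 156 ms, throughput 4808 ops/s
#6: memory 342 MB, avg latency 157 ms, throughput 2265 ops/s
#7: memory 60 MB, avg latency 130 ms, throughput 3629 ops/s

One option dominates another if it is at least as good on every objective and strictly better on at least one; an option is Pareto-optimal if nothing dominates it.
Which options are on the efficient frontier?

#2, #3, #4, #7

#1: dominated by #2 (memory 309≤458, avg latency 65≤114, throughput 4993≥3301).
#2: not dominated (best avg latency).
#3: not dominated.
#4: not dominated.
#5: dominated by #2 (memory 309≤445, avg latency 65≤156, throughput 4993≥4808).
#6: dominated by #2 (memory 309≤342, avg latency 65≤157, throughput 4993≥2265).
#7: not dominated (best memory).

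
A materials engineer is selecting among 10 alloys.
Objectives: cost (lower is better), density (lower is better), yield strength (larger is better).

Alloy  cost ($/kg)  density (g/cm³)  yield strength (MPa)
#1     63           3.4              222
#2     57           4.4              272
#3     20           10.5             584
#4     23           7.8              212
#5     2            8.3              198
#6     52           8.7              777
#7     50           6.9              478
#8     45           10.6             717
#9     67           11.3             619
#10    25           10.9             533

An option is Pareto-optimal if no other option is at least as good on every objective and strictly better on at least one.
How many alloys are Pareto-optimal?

8

#1: not dominated (best density).
#2: not dominated.
#3: not dominated.
#4: not dominated.
#5: not dominated (best cost).
#6: not dominated (best yield strength).
#7: not dominated.
#8: not dominated.
#9: dominated by #6 (cost 52≤67, density 8.7≤11.3, yield strength 777≥619).
#10: dominated by #3 (cost 20≤25, density 10.5≤10.9, yield strength 584≥533).
Pareto-optimal: #1, #2, #3, #4, #5, #6, #7, #8 → 8.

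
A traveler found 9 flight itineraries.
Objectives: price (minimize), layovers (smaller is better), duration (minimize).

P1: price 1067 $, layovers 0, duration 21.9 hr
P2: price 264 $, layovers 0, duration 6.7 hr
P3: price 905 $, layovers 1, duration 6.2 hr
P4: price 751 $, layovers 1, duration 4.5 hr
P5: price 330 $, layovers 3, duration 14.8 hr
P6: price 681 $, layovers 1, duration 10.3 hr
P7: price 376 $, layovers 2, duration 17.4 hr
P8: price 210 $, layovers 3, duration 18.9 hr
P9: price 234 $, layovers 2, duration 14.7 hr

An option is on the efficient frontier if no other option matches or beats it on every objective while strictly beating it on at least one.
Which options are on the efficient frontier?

P2, P4, P8, P9

P1: dominated by P2 (price 264≤1067, layovers 0≤0, duration 6.7≤21.9).
P2: not dominated.
P3: dominated by P4 (price 751≤905, layovers 1≤1, duration 4.5≤6.2).
P4: not dominated (best duration).
P5: dominated by P2 (price 264≤330, layovers 0≤3, duration 6.7≤14.8).
P6: dominated by P2 (price 264≤681, layovers 0≤1, duration 6.7≤10.3).
P7: dominated by P2 (price 264≤376, layovers 0≤2, duration 6.7≤17.4).
P8: not dominated (best price).
P9: not dominated.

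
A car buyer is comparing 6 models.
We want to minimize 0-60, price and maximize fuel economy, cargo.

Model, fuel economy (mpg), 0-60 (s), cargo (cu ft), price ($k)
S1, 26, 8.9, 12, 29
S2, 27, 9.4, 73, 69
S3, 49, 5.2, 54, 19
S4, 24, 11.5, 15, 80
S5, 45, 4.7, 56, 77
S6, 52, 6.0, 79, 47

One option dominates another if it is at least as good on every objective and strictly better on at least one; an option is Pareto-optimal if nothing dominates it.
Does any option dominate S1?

S3 vs S1: fuel economy 49≥26, 0-60 5.2≤8.9, cargo 54≥12, price 19≤29 — S3 is at least as good on every objective and strictly better on at least one, so S3 dominates S1.

Yes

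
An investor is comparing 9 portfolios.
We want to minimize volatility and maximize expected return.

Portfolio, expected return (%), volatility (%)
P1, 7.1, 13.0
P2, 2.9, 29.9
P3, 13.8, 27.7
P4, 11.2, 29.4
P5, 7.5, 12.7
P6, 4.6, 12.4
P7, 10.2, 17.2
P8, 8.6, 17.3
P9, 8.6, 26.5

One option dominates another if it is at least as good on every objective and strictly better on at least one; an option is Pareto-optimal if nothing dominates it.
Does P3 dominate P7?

No

P3 vs P7: P3 is worse on volatility (27.7 vs 17.2), so it does not dominate P7.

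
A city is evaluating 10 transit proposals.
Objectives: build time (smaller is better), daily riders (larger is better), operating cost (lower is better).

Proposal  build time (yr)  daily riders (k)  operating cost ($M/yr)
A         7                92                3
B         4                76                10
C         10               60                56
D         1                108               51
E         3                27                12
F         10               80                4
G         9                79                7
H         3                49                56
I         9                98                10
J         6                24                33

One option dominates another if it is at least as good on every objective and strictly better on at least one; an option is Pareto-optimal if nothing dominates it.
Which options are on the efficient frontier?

A, B, D, E, I

A: not dominated (best operating cost).
B: not dominated.
C: dominated by A (build time 7≤10, daily riders 92≥60, operating cost 3≤56).
D: not dominated (best build time).
E: not dominated.
F: dominated by A (build time 7≤10, daily riders 92≥80, operating cost 3≤4).
G: dominated by A (build time 7≤9, daily riders 92≥79, operating cost 3≤7).
H: dominated by D (build time 1≤3, daily riders 108≥49, operating cost 51≤56).
I: not dominated.
J: dominated by B (build time 4≤6, daily riders 76≥24, operating cost 10≤33).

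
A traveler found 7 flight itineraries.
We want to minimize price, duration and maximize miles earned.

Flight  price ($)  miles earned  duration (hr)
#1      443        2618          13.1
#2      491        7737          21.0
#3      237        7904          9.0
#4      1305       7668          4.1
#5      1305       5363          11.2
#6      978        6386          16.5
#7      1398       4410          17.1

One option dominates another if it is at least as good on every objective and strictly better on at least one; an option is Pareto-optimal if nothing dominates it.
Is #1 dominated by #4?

No

#4 vs #1: #4 is worse on price (1305 vs 443), so it does not dominate #1.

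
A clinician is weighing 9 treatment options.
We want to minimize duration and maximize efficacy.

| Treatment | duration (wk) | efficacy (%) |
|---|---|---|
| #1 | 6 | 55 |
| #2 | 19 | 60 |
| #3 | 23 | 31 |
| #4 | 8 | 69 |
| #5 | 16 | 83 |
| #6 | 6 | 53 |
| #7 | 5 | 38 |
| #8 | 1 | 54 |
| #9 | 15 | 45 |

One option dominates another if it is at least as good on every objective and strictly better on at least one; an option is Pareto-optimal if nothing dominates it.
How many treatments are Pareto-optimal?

#1: not dominated.
#2: dominated by #4 (duration 8≤19, efficacy 69≥60).
#3: dominated by #1 (duration 6≤23, efficacy 55≥31).
#4: not dominated.
#5: not dominated (best efficacy).
#6: dominated by #1 (duration 6≤6, efficacy 55≥53).
#7: dominated by #8 (duration 1≤5, efficacy 54≥38).
#8: not dominated (best duration).
#9: dominated by #1 (duration 6≤15, efficacy 55≥45).
Pareto-optimal: #1, #4, #5, #8 → 4.

4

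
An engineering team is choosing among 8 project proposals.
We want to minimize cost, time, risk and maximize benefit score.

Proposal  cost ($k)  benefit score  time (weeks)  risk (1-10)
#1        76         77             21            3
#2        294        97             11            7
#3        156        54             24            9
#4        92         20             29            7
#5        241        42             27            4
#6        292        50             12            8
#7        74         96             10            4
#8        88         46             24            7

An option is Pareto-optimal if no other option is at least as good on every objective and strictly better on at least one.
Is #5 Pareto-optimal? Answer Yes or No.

#1 vs #5: cost 76≤241, benefit score 77≥42, time 21≤27, risk 3≤4 — #1 is at least as good on every objective and strictly better on at least one, so #1 dominates #5.

No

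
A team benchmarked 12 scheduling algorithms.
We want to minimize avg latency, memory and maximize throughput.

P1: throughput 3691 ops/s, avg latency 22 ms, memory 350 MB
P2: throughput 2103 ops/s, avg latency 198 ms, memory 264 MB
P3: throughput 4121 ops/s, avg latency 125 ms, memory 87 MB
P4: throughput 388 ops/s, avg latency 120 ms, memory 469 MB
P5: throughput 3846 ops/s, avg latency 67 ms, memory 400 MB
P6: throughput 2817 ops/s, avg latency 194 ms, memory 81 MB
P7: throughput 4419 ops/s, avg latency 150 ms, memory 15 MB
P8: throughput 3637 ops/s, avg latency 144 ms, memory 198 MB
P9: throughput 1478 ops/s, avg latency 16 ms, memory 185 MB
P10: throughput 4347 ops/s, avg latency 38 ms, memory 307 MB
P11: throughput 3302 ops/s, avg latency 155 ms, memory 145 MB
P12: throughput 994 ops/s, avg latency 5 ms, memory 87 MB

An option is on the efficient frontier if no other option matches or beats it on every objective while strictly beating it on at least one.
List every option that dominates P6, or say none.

P7: throughput 4419≥2817, avg latency 150≤194, memory 15≤81 — dominates P6.
Others (P1, P2, P3, P4, P5, P8, P9, P10, P11, P12) are each worse than P6 on at least one objective.

P7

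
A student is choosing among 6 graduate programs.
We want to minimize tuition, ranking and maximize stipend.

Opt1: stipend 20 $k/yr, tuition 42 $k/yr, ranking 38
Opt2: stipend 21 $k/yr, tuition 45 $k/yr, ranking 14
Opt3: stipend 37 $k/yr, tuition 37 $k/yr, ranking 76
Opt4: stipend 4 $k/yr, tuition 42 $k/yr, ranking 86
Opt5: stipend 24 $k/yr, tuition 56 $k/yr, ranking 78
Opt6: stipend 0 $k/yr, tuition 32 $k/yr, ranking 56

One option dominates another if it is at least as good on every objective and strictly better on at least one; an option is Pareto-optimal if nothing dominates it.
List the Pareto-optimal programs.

Opt1: not dominated.
Opt2: not dominated (best ranking).
Opt3: not dominated (best stipend).
Opt4: dominated by Opt1 (stipend 20≥4, tuition 42≤42, ranking 38≤86).
Opt5: dominated by Opt3 (stipend 37≥24, tuition 37≤56, ranking 76≤78).
Opt6: not dominated (best tuition).

Opt1, Opt2, Opt3, Opt6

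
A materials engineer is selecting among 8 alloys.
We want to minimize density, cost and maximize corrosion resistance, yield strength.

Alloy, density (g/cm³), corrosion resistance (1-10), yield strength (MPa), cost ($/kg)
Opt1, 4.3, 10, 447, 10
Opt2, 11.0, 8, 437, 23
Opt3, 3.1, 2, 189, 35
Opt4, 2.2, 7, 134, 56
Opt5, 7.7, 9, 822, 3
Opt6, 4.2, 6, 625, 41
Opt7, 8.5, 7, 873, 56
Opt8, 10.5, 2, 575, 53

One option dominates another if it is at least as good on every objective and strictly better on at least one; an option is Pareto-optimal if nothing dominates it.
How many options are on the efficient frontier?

Opt1: not dominated (best corrosion resistance).
Opt2: dominated by Opt1 (density 4.3≤11.0, corrosion resistance 10≥8, yield strength 447≥437, cost 10≤23).
Opt3: not dominated.
Opt4: not dominated (best density).
Opt5: not dominated (best cost).
Opt6: not dominated.
Opt7: not dominated (best yield strength).
Opt8: dominated by Opt5 (density 7.7≤10.5, corrosion resistance 9≥2, yield strength 822≥575, cost 3≤53).
Pareto-optimal: Opt1, Opt3, Opt4, Opt5, Opt6, Opt7 → 6.

6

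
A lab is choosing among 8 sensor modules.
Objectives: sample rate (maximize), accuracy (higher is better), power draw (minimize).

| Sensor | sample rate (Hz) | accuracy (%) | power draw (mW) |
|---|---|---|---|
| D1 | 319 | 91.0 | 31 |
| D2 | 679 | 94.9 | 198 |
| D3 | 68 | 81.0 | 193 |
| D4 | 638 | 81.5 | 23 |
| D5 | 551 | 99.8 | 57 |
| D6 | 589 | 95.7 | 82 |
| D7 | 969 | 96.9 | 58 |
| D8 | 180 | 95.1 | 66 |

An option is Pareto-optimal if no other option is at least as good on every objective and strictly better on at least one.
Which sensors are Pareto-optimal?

D1: not dominated.
D2: dominated by D7 (sample rate 969≥679, accuracy 96.9≥94.9, power draw 58≤198).
D3: dominated by D1 (sample rate 319≥68, accuracy 91.0≥81.0, power draw 31≤193).
D4: not dominated (best power draw).
D5: not dominated (best accuracy).
D6: dominated by D7 (sample rate 969≥589, accuracy 96.9≥95.7, power draw 58≤82).
D7: not dominated (best sample rate).
D8: dominated by D5 (sample rate 551≥180, accuracy 99.8≥95.1, power draw 57≤66).

D1, D4, D5, D7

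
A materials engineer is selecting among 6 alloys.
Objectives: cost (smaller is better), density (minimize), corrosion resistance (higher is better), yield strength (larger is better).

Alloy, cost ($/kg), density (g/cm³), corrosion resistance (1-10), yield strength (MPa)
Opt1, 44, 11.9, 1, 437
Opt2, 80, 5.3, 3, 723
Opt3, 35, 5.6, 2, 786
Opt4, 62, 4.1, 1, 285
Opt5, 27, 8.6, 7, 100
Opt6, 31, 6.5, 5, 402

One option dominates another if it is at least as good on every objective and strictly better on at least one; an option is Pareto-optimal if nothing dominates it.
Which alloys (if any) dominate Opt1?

Opt3: cost 35≤44, density 5.6≤11.9, corrosion resistance 2≥1, yield strength 786≥437 — dominates Opt1.
Others (Opt2, Opt4, Opt5, Opt6) are each worse than Opt1 on at least one objective.

Opt3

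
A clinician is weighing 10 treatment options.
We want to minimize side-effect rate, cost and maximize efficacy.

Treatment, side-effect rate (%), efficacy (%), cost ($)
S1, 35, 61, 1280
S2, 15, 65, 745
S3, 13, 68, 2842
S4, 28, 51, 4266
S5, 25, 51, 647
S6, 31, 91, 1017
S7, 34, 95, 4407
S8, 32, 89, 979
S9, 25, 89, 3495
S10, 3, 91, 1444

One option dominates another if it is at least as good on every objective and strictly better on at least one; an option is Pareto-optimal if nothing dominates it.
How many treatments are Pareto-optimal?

S1: dominated by S2 (side-effect rate 15≤35, efficacy 65≥61, cost 745≤1280).
S2: not dominated.
S3: dominated by S10 (side-effect rate 3≤13, efficacy 91≥68, cost 1444≤2842).
S4: dominated by S2 (side-effect rate 15≤28, efficacy 65≥51, cost 745≤4266).
S5: not dominated (best cost).
S6: not dominated.
S7: not dominated (best efficacy).
S8: not dominated.
S9: dominated by S10 (side-effect rate 3≤25, efficacy 91≥89, cost 1444≤3495).
S10: not dominated (best side-effect rate).
Pareto-optimal: S2, S5, S6, S7, S8, S10 → 6.

6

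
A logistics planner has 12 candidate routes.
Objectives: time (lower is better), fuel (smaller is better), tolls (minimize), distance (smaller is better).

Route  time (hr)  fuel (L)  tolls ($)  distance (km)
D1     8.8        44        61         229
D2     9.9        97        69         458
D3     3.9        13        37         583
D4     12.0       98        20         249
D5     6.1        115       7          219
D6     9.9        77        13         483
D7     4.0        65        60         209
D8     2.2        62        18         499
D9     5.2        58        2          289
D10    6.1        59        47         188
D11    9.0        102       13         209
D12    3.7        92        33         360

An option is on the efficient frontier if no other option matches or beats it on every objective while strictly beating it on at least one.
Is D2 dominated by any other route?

D1 vs D2: time 8.8≤9.9, fuel 44≤97, tolls 61≤69, distance 229≤458 — D1 is at least as good on every objective and strictly better on at least one, so D1 dominates D2.

Yes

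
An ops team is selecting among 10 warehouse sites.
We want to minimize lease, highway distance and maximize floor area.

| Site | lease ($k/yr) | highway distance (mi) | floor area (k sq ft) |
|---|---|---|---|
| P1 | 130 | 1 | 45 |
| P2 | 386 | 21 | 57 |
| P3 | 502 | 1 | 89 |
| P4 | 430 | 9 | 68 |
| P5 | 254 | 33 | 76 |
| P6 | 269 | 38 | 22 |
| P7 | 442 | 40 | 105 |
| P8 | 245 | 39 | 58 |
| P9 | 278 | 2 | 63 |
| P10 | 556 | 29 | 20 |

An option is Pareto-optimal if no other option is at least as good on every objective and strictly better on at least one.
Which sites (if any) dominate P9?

none

P1: worse on floor area (45 vs 63).
P2: worse on lease (386 vs 278).
P3: worse on lease (502 vs 278).
P4: worse on lease (430 vs 278).
P5: worse on highway distance (33 vs 2).
P6: worse on highway distance (38 vs 2).
P7: worse on lease (442 vs 278).
P8: worse on highway distance (39 vs 2).
P10: worse on lease (556 vs 278).
No option dominates P9.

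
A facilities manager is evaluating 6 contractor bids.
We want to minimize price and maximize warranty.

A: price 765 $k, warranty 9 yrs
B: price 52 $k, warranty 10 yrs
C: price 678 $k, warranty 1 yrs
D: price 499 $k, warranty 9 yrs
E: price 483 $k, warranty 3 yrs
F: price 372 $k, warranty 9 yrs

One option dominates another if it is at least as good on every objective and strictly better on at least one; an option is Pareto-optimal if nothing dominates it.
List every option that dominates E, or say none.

B, F

B: price 52≤483, warranty 10≥3 — dominates E.
F: price 372≤483, warranty 9≥3 — dominates E.
Others (A, C, D) are each worse than E on at least one objective.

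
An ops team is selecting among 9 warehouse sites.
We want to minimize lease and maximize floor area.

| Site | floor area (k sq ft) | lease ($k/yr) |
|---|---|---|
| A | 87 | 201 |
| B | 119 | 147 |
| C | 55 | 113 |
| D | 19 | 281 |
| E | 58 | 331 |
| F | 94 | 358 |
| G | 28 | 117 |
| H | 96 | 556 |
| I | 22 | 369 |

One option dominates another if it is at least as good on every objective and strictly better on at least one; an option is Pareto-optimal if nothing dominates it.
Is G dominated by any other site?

C vs G: floor area 55≥28, lease 113≤117 — C is at least as good on every objective and strictly better on at least one, so C dominates G.

Yes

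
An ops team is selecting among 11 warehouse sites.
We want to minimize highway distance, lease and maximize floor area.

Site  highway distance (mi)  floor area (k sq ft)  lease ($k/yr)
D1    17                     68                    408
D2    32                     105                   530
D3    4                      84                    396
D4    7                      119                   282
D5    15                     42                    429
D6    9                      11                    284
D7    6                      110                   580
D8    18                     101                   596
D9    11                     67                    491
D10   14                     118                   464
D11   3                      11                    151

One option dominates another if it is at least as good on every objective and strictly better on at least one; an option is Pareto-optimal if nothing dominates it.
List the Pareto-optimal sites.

D3, D4, D7, D11

D1: dominated by D3 (highway distance 4≤17, floor area 84≥68, lease 396≤408).
D2: dominated by D4 (highway distance 7≤32, floor area 119≥105, lease 282≤530).
D3: not dominated.
D4: not dominated (best floor area).
D5: dominated by D3 (highway distance 4≤15, floor area 84≥42, lease 396≤429).
D6: dominated by D4 (highway distance 7≤9, floor area 119≥11, lease 282≤284).
D7: not dominated.
D8: dominated by D4 (highway distance 7≤18, floor area 119≥101, lease 282≤596).
D9: dominated by D3 (highway distance 4≤11, floor area 84≥67, lease 396≤491).
D10: dominated by D4 (highway distance 7≤14, floor area 119≥118, lease 282≤464).
D11: not dominated (best highway distance).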